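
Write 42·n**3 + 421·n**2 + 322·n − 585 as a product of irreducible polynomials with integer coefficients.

(6·n − 5)·(7·n + 13)·(n + 9)

Trying the rational-root candidates, n = −13/7 is a root, so (7·n + 13) divides it; the quotient is 6·n**2 + 49·n − 45.
The remaining quadratic factors as (6·n − 5)(n + 9).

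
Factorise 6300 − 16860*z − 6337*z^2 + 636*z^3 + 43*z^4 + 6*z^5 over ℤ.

(2*z + 5)*(3*z − 1)*(z − 7)*(z^2 + 12*z + 180)

By the rational root theorem, z = 7 is a root, giving the factor (z − 7) and quotient 6*z^4 + 85*z^3 + 1231*z^2 + 2280*z − 900.
Continuing, z = 1/3 is a root, so (3*z − 1) divides it; the quotient is 2*z^3 + 29*z^2 + 420*z + 900.
Next, z = −5/2 is a root, giving the factor (2*z + 5) and quotient z^2 + 12*z + 180.
The quadratic z^2 + 12*z + 180 has discriminant −576 < 0 and is irreducible over ℤ.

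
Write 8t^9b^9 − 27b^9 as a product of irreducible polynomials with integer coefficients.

Factor out b^9 first: what remains is 8t^9 − 27.
Recognize a difference of cubes with the parts 2t^3 and 3.

b^9(2t^3 − 3)(4t^6 + 6t^3 + 9)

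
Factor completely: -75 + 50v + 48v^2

(6v - 5)(8v + 15)

Need a pair with product 48·(-75) = -3600 and sum 50: that's -40 and 90.
Split the middle term: 48v^2 - 40v + 90v - 75 = 8v(6v - 5) + 15(6v - 5).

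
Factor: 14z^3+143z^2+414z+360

(2z+5)(7z+12)(z+6)

Trying the rational-root candidates, z = -12/7 is a root, so (7z+12) is a factor; dividing leaves 2z^2+17z+30.
The remaining quadratic factors as (z+6)(2z+5).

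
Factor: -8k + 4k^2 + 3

(2k - 1)(2k - 3)

Need a pair with product 4·3 = 12 and sum -8: that's -6 and -2.
Split the middle term: 4k^2 - 6k - 2k + 3 = 2k(2k - 3) - (2k - 3).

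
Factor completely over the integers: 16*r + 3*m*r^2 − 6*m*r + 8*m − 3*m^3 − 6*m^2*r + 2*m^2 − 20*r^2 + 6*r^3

−(3*m − 3*r + 4)*(m + 2*r)*(m + r − 2)

Group: 3*m*(−m^2 − 3*m*r + 2*m − 2*r^2 + 4*r) + (−3*r + 4)*(−m^2 − 3*m*r + 2*m − 2*r^2 + 4*r); both groups contain (−m^2 − 3*m*r + 2*m − 2*r^2 + 4*r), so (3*m − 3*r + 4) is a factor with cofactor −m^2 − 3*m*r + 2*m − 2*r^2 + 4*r.
The cofactor groups again: −m^2 − 3*m*r + 2*m − 2*r^2 + 4*r = −m*(m + r − 2) − 2*r*(m + r − 2); both groups contain (m + r − 2), giving −(m + 2*r)*(m + r − 2).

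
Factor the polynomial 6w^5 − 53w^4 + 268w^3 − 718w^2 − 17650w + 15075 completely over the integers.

(6w − 5)(w + 5)(w − 9)(w^2 − 4w + 67)

Testing divisors of the constant over divisors of the leading coefficient, w = 5/6 is a root, so (6w − 5) is a factor; dividing leaves w^4 − 8w^3 + 38w^2 − 88w − 3015.
Then w = −5 is a root, so (w + 5) is a factor; dividing leaves w^3 − 13w^2 + 103w − 603.
Next, w = 9 is a root, giving the factor (w − 9) and quotient w^2 − 4w + 67.
The quadratic w^2 − 4w + 67 has discriminant −252 < 0 and is irreducible over ℤ.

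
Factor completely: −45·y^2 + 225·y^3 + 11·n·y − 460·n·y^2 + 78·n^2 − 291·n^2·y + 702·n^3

(13·n − 9·y)·(6·n + 5·y)·(9·n − 5·y + 1)

Group: 9·n·(78·n^2 + 11·n·y − 45·y^2) + (−5·y + 1)·(78·n^2 + 11·n·y − 45·y^2); both groups contain (78·n^2 + 11·n·y − 45·y^2), so (9·n − 5·y + 1) is a factor with cofactor 78·n^2 + 11·n·y − 45·y^2.
The cofactor groups again: 78·n^2 + 11·n·y − 45·y^2 = 6·n·(13·n − 9·y) + 5·y·(13·n − 9·y); both groups contain (13·n − 9·y), giving (6·n + 5·y)·(13·n − 9·y).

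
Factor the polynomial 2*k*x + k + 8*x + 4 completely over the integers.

Group as (2*k*x + k) + (8*x + 4) = k*(2*x + 1) + 4*(2*x + 1).
Both groups share the factor (2*x + 1).

(2*x + 1)*(k + 4)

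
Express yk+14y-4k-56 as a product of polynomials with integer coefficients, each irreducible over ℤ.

Group as (yk+14y) + (-4k-56) = y(k+14) - 4(k+14).
Both groups share the factor (k+14).

(k+14)(y-4)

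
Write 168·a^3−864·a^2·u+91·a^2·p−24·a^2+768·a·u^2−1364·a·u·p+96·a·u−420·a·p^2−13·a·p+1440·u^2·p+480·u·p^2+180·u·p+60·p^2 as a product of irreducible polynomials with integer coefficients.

(3·a−12·u−4·p)·(7·a−8·u−1)·(8·a+15·p)

Group: 3·a·(56·a^2−64·a·u+105·a·p−8·a−120·u·p−15·p) + (−12·u−4·p)·(56·a^2−64·a·u+105·a·p−8·a−120·u·p−15·p); both groups contain (56·a^2−64·a·u+105·a·p−8·a−120·u·p−15·p), so (3·a−12·u−4·p) is a factor with cofactor 56·a^2−64·a·u+105·a·p−8·a−120·u·p−15·p.
The cofactor groups again: 56·a^2−64·a·u+105·a·p−8·a−120·u·p−15·p = 7·a·(8·a+15·p) + (−8·u−1)·(8·a+15·p); both groups contain (8·a+15·p), giving (7·a−8·u−1)·(8·a+15·p).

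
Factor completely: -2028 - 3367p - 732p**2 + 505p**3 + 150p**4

Trying the rational-root candidates, p = -4/5 is a root, so (5p + 4) is a factor; dividing leaves 30p**3 + 77p**2 - 208p - 507.
Next, p = -13/6 is a root, so (6p + 13) divides it; the quotient is 5p**2 + 2p - 39.
The remaining quadratic factors as (5p - 13)(p + 3).

(5p + 4)(5p - 13)(6p + 13)(p + 3)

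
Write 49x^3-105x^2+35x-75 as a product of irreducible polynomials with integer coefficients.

(7x-15)(7x^2+5)

Group as (49x^3+35x) + (-105x^2-75) = 7x(7x^2+5) - 15(7x^2+5).
Both groups share the factor (7x^2+5).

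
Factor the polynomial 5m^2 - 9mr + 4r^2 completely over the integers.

(5m - 4r)(m - r)

Group: m(5m - 4r) - r(5m - 4r); both groups contain (5m - 4r).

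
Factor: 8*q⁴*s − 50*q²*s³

Factor out 2*q²*s, leaving 4*q² − 25*s², which is a difference of two squares.

2*q²*s*(2*q + 5*s)*(2*q − 5*s)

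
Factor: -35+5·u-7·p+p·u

Group as (p·u-7·p) + (5·u-35) = p·(u-7) + 5·(u-7).
Both groups share the factor (u-7).

(p+5)·(u-7)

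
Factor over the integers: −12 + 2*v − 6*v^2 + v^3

(v − 6)*(v^2 + 2)

Group as (v^3 + 2*v) + (−6*v^2 − 12) = v*(v^2 + 2) − 6*(v^2 + 2).
Both groups share the factor (v^2 + 2).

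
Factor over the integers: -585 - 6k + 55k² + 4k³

(4k + 15)(k + 13)(k - 3)

Among the possible rational roots, k = -13 is a root, so (k + 13) is a factor; dividing leaves 4k² + 3k - 45.
The remaining quadratic factors as (k - 3)(4k + 15).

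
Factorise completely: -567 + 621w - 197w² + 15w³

Trying the rational-root candidates, w = 7/3 is a root, so (3w - 7) divides it; the quotient is 5w² - 54w + 81.
The remaining quadratic factors as (5w - 9)(w - 9).

(3w - 7)(5w - 9)(w - 9)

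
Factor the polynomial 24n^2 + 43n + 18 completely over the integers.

Need a pair with product 24·18 = 432 and sum 43: that's 16 and 27.
Split the middle term: 24n^2 + 16n + 27n + 18 = 8n(3n + 2) + 9(3n + 2).

(3n + 2)(8n + 9)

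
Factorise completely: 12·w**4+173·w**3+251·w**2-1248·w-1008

Testing divisors of the constant over divisors of the leading coefficient, w = -12 is a root, so (w+12) divides it; the quotient is 12·w**3+29·w**2-97·w-84.
Then w = 7/3 is a root, so (3·w-7) divides it; the quotient is 4·w**2+19·w+12.
The remaining quadratic factors as (w+4)(4·w+3).

(3·w-7)·(4·w+3)·(w+12)·(w+4)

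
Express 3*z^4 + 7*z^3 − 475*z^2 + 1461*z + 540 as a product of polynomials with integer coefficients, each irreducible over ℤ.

(3*z + 1)*(z + 15)*(z − 4)*(z − 9)

Testing divisors of the constant over divisors of the leading coefficient, z = −1/3 is a root, so (3*z + 1) divides it; the quotient is z^3 + 2*z^2 − 159*z + 540.
Continuing, z = 4 is a root, so (z − 4) is a factor; dividing leaves z^2 + 6*z − 135.
The remaining quadratic factors as (z + 15)(z − 9).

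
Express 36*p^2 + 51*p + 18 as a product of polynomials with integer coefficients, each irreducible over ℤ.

Pull out the common factor 3, then factor the remaining trinomial.

3*(3*p + 2)*(4*p + 3)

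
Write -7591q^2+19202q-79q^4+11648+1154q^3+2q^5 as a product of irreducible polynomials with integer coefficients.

(2q+1)(q-13)(q-14)(q^2-13q+64)

Trying the rational-root candidates, q = -1/2 is a root, so (2q+1) is a factor; dividing leaves q^4-40q^3+597q^2-4094q+11648.
Then q = 13 is a root, so (q-13) is a factor; dividing leaves q^3-27q^2+246q-896.
Continuing, q = 14 is a root, so (q-14) divides it; the quotient is q^2-13q+64.
The quadratic q^2-13q+64 has discriminant -87 < 0 and is irreducible over ℤ.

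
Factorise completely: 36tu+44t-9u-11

(4t-1)(9u+11)

Group as (36tu+44t) + (-9u-11) = 4t(9u+11) - (9u+11).
Both groups share the factor (9u+11).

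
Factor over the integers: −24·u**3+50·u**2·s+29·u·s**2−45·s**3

Group: 4·u·(−6·u**2−u·s+5·s**2) − 9·s·(−6·u**2−u·s+5·s**2); both groups contain (−6·u**2−u·s+5·s**2), so (4·u−9·s) is a factor with cofactor −6·u**2−u·s+5·s**2.
The cofactor groups again: −6·u**2−u·s+5·s**2 = −u·(6·u−5·s) − s·(6·u−5·s); both groups contain (6·u−5·s), giving −(u+s)·(6·u−5·s).

−(6·u−5·s)·(4·u−9·s)·(u+s)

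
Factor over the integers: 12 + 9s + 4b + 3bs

(3s + 4)(b + 3)

Group as (3bs + 4b) + (9s + 12) = b(3s + 4) + 3(3s + 4).
Both groups share the factor (3s + 4).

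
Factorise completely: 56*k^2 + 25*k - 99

(7*k + 11)*(8*k - 9)

Need a pair with product 56·(-99) = -5544 and sum 25: that's -63 and 88.
Split the middle term: 56*k^2 - 63*k + 88*k - 99 = 7*k*(8*k - 9) + 11*(8*k - 9).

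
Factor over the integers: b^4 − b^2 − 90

Substitute u = b^2 to get a quadratic in u, then factor.
b^2 − 10 is irreducible over ℤ (10 is not a perfect square).
b^2 + 9 is irreducible over ℤ (sum of squares).

(b^2 + 9)(b^2 − 10)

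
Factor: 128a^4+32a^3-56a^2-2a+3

Trying the rational-root candidates, a = 1/2 is a root, so (2a-1) divides it; the quotient is 64a^3+48a^2-4a-3.
Then a = -1/4 is a root, so (4a+1) divides it; the quotient is 16a^2+8a-3.
The remaining quadratic factors as (4a+3)(4a-1).

(2a-1)(4a+1)(4a+3)(4a-1)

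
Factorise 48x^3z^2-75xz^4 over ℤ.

3xz^2(4x+5z)(4x-5z)

Every term has a factor of 3xz^2. Then 16x^2-25z^2 = (4x)² − (5z)².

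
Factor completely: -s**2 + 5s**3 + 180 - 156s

(5s - 6)(s + 6)(s - 5)

Testing divisors of the constant over divisors of the leading coefficient, s = -6 is a root, so (s + 6) divides it; the quotient is 5s**2 - 31s + 30.
The remaining quadratic factors as (s - 5)(5s - 6).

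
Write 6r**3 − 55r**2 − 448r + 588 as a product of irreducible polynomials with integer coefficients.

Testing divisors of the constant over divisors of the leading coefficient, r = 14 is a root, so (r − 14) is a factor; dividing leaves 6r**2 + 29r − 42.
The remaining quadratic factors as (r + 6)(6r − 7).

(6r − 7)(r + 6)(r − 14)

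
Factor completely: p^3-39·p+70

(p+7)·(p-2)·(p-5)

By the rational root theorem, p = 5 is a root, so (p-5) is a factor; dividing leaves p^2+5·p-14.
The remaining quadratic factors as (p+7)(p-2).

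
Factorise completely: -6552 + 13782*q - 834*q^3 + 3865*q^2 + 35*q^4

Among the possible rational roots, q = 12 is a root, giving the factor (q - 12) and quotient 35*q^3 - 414*q^2 - 1103*q + 546.
Continuing, q = 14 is a root, so (q - 14) is a factor; dividing leaves 35*q^2 + 76*q - 39.
The remaining quadratic factors as (5*q + 13)(7*q - 3).

(5*q + 13)*(7*q - 3)*(q - 12)*(q - 14)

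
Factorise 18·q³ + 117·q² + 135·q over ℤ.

9·q·(2·q + 3)·(q + 5)

Pull out the common factor 9·q, then factor the remaining trinomial.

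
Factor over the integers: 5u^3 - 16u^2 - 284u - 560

By the rational root theorem, u = 10 is a root, so (u - 10) is a factor; dividing leaves 5u^2 + 34u + 56.
The remaining quadratic factors as (u + 4)(5u + 14).

(5u + 14)(u + 4)(u - 10)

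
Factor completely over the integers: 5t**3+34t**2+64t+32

(5t+4)(t+2)(t+4)

Among the possible rational roots, t = -4/5 is a root, so (5t+4) divides it; the quotient is t**2+6t+8.
The remaining quadratic factors as (t+2)(t+4).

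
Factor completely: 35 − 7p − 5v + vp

Group as (vp − 5v) + (−7p + 35) = v(p − 5) − 7(p − 5).
Both groups share the factor (p − 5).

(p − 5)(v − 7)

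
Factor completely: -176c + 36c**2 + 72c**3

Pull out the common factor 4c, then factor the remaining trinomial.

4c(3c - 4)(6c + 11)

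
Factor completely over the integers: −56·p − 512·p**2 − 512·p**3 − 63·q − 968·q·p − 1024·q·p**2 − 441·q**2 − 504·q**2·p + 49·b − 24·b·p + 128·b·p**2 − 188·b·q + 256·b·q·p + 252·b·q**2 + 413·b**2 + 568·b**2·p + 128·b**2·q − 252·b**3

−(4·b − 8·p − 7)·(7·b − 9·q − 8·p)·(9·b + 7·q + 8·p + 1)

Group: 9·b·(−28·b**2 + 36·b·q + 88·b·p + 49·b − 72·q·p − 63·q − 64·p**2 − 56·p) + (7·q + 8·p + 1)·(−28·b**2 + 36·b·q + 88·b·p + 49·b − 72·q·p − 63·q − 64·p**2 − 56·p); both groups contain (−28·b**2 + 36·b·q + 88·b·p + 49·b − 72·q·p − 63·q − 64·p**2 − 56·p), so (9·b + 7·q + 8·p + 1) is a factor with cofactor −28·b**2 + 36·b·q + 88·b·p + 49·b − 72·q·p − 63·q − 64·p**2 − 56·p.
The cofactor groups again: −28·b**2 + 36·b·q + 88·b·p + 49·b − 72·q·p − 63·q − 64·p**2 − 56·p = −7·b·(4·b − 8·p − 7) + (9·q + 8·p)·(4·b − 8·p − 7); both groups contain (4·b − 8·p − 7), giving −(7·b − 9·q − 8·p)·(4·b − 8·p − 7).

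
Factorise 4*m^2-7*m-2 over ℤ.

(4*m+1)*(m-2)

Need a pair with product 4·(-2) = -8 and sum -7: that's 1 and -8.
Split the middle term: 4*m^2+m - 8*m-2 = m*(4*m+1) - 2*(4*m+1).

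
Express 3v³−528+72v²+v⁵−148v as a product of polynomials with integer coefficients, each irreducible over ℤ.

Testing divisors of the constant over divisors of the leading coefficient, v = 3 is a root, so (v−3) divides it; the quotient is v⁴+3v³+12v²+108v+176.
Next, v = −4 is a root, so (v+4) divides it; the quotient is v³−v²+16v+44.
Then v = −2 is a root, so (v+2) divides it; the quotient is v²−3v+22.
The quadratic v²−3v+22 has discriminant −79 < 0 and is irreducible over ℤ.

(v+2)(v+4)(v−3)(v²−3v+22)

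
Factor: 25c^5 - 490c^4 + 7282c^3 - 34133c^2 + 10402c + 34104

Trying the rational-root candidates, c = -4/5 is a root, so (5c + 4) divides it; the quotient is 5c^4 - 102c^3 + 1538c^2 - 8057c + 8526.
Next, c = 7/5 is a root, so (5c - 7) is a factor; dividing leaves c^3 - 19c^2 + 281c - 1218.
Continuing, c = 6 is a root, so (c - 6) divides it; the quotient is c^2 - 13c + 203.
The quadratic c^2 - 13c + 203 has discriminant -643 < 0 and is irreducible over ℤ.

(5c + 4)(5c - 7)(c - 6)(c^2 - 13c + 203)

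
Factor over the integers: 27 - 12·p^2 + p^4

(p + 3)·(p - 3)·(p^2 - 3)

Substitute u = p^2 to get a quadratic in u, then factor.
p^2 - 3 is irreducible over ℤ (3 is not a perfect square).
p^2 - 9 is a difference of squares.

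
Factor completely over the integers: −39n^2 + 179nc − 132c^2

−(3n − 11c)(13n − 12c)

Group: −13n(3n − 11c) + 12c(3n − 11c); both groups contain (3n − 11c).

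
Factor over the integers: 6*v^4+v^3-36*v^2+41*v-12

Among the possible rational roots, v = 1 is a root, giving the factor (v-1) and quotient 6*v^3+7*v^2-29*v+12.
Then v = -3 is a root, so (v+3) is a factor; dividing leaves 6*v^2-11*v+4.
The remaining quadratic factors as (2*v-1)(3*v-4).

(2*v-1)*(3*v-4)*(v+3)*(v-1)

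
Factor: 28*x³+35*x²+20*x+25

(4*x+5)*(7*x²+5)

Group as (28*x³+20*x) + (35*x²+25) = 4*x*(7*x²+5) + 5*(7*x²+5).
Both groups share the factor (7*x²+5).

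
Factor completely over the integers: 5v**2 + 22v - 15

Need a pair with product 5·(-15) = -75 and sum 22: that's -3 and 25.
Split the middle term: 5v**2 - 3v + 25v - 15 = v(5v - 3) + 5(5v - 3).

(5v - 3)(v + 5)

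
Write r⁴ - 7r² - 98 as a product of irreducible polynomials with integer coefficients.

(r² + 7)(r² - 14)

Substitute u = r² to get a quadratic in u, then factor.
r² + 7 is irreducible over ℤ (always positive, so no real roots).
r² - 14 is irreducible over ℤ (14 is not a perfect square).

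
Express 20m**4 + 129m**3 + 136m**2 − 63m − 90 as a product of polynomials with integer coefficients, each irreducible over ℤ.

Testing divisors of the constant over divisors of the leading coefficient, m = −5 is a root, giving the factor (m + 5) and quotient 20m**3 + 29m**2 − 9m − 18.
Then m = 3/4 is a root, giving the factor (4m − 3) and quotient 5m**2 + 11m + 6.
The remaining quadratic factors as (5m + 6)(m + 1).

(4m − 3)(5m + 6)(m + 1)(m + 5)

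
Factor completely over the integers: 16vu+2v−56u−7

(2v−7)(8u+1)

Group as (16vu+2v) + (−56u−7) = 2v(8u+1) − 7(8u+1).
Both groups share the factor (8u+1).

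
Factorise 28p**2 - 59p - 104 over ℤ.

(4p - 13)(7p + 8)

Need a pair with product 28·(-104) = -2912 and sum -59: that's -91 and 32.
Split the middle term: 28p**2 - 91p + 32p - 104 = 7p(4p - 13) + 8(4p - 13).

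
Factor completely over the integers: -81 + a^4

(a + 3)(a - 3)(a^2 + 9)

Write as (a^2)² − (9)², then factor a^2 - 9 once more.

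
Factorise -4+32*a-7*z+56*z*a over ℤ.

Group as (56*z*a-7*z) + (32*a-4) = 7*z*(8*a-1) + 4*(8*a-1).
Both groups share the factor (8*a-1).

(7*z+4)*(8*a-1)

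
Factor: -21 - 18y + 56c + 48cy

(6y + 7)(8c - 3)

Group as (48cy + 56c) + (-18y - 21) = 8c(6y + 7) - 3(6y + 7).
Both groups share the factor (6y + 7).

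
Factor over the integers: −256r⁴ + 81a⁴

(3a + 4r)(3a − 4r)(9a² + 16r²)

(3a)⁴ − (4r)⁴ = ((3a)² − (4r)²)((3a)² + (4r)²); the first factor splits again, the second (9a² + 16r²) is irreducible.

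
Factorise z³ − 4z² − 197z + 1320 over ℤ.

Trying the rational-root candidates, z = −15 is a root, so (z + 15) is a factor; dividing leaves z² − 19z + 88.
The remaining quadratic factors as (z − 8)(z − 11).

(z + 15)(z − 11)(z − 8)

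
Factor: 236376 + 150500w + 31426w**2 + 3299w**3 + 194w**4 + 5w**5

Testing divisors of the constant over divisors of the leading coefficient, w = −14 is a root, so (w + 14) is a factor; dividing leaves 5w**4 + 124w**3 + 1563w**2 + 9544w + 16884.
Then w = −14/5 is a root, so (5w + 14) is a factor; dividing leaves w**3 + 22w**2 + 251w + 1206.
Then w = −9 is a root, so (w + 9) divides it; the quotient is w**2 + 13w + 134.
The quadratic w**2 + 13w + 134 has discriminant −367 < 0 and is irreducible over ℤ.

(5w + 14)(w + 14)(w + 9)(w**2 + 13w + 134)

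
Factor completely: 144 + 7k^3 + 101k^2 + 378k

(7k + 3)(k + 6)(k + 8)

By the rational root theorem, k = -3/7 is a root, so (7k + 3) is a factor; dividing leaves k^2 + 14k + 48.
The remaining quadratic factors as (k + 8)(k + 6).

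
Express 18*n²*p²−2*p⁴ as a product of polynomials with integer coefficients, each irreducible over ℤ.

Every term has a factor of 2*p². Then 9*n²−p² = (3*n)² − (p)².

2*p²*(3*n+p)*(3*n−p)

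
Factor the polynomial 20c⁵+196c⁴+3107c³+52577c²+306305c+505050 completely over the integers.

(2c+13)(2c+15)(5c+14)(c²−7c+185)

Testing divisors of the constant over divisors of the leading coefficient, c = −14/5 is a root, giving the factor (5c+14) and quotient 4c⁴+28c³+543c²+8995c+36075.
Then c = −15/2 is a root, giving the factor (2c+15) and quotient 2c³−c²+279c+2405.
Continuing, c = −13/2 is a root, so (2c+13) divides it; the quotient is c²−7c+185.
The quadratic c²−7c+185 has discriminant −691 < 0 and is irreducible over ℤ.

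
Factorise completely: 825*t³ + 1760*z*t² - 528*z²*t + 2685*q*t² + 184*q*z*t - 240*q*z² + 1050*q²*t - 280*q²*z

-(4*z - 15*t)*(14*q + 12*z + 5*t)*(5*q + 11*t)

Group: 5*q*(-56*q*z + 210*q*t - 48*z² + 160*z*t + 75*t²) + 11*t*(-56*q*z + 210*q*t - 48*z² + 160*z*t + 75*t²); both groups contain (-56*q*z + 210*q*t - 48*z² + 160*z*t + 75*t²), so (5*q + 11*t) is a factor with cofactor -56*q*z + 210*q*t - 48*z² + 160*z*t + 75*t².
The cofactor groups again: -56*q*z + 210*q*t - 48*z² + 160*z*t + 75*t² = -14*q*(4*z - 15*t) + (-12*z - 5*t)*(4*z - 15*t); both groups contain (4*z - 15*t), giving -(14*q + 12*z + 5*t)*(4*z - 15*t).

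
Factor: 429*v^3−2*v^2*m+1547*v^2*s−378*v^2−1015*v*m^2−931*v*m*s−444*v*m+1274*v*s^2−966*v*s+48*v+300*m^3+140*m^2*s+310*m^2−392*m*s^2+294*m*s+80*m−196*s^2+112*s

(11*v−15*m+14*s−8)*(13*v−4*m−2)*(3*v+5*m+7*s)

Group: 3*v*(143*v^2−239*v*m+182*v*s−126*v+60*m^2−56*m*s+62*m−28*s+16) + (5*m+7*s)*(143*v^2−239*v*m+182*v*s−126*v+60*m^2−56*m*s+62*m−28*s+16); both groups contain (143*v^2−239*v*m+182*v*s−126*v+60*m^2−56*m*s+62*m−28*s+16), so (3*v+5*m+7*s) is a factor with cofactor 143*v^2−239*v*m+182*v*s−126*v+60*m^2−56*m*s+62*m−28*s+16.
The cofactor groups again: 143*v^2−239*v*m+182*v*s−126*v+60*m^2−56*m*s+62*m−28*s+16 = 11*v*(13*v−4*m−2) + (−15*m+14*s−8)*(13*v−4*m−2); both groups contain (13*v−4*m−2), giving (11*v−15*m+14*s−8)*(13*v−4*m−2).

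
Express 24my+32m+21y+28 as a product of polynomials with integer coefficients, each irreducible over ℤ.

Group as (24my+32m) + (21y+28) = 8m(3y+4) + 7(3y+4).
Both groups share the factor (3y+4).

(3y+4)(8m+7)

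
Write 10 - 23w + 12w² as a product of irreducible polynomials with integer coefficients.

Need a pair with product 12·10 = 120 and sum -23: that's -8 and -15.
Split the middle term: 12w² - 8w - 15w + 10 = 4w(3w - 2) - 5(3w - 2).

(3w - 2)(4w - 5)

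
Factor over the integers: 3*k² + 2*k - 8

(3*k - 4)*(k + 2)

Need a pair with product 3·(-8) = -24 and sum 2: that's -4 and 6.
Split the middle term: 3*k² - 4*k + 6*k - 8 = k*(3*k - 4) + 2*(3*k - 4).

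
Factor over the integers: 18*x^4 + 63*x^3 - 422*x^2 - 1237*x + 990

(2*x - 9)*(3*x + 11)*(3*x - 2)*(x + 5)

Trying the rational-root candidates, x = 9/2 is a root, so (2*x - 9) is a factor; dividing leaves 9*x^3 + 72*x^2 + 113*x - 110.
Then x = -11/3 is a root, giving the factor (3*x + 11) and quotient 3*x^2 + 13*x - 10.
The remaining quadratic factors as (3*x - 2)(x + 5).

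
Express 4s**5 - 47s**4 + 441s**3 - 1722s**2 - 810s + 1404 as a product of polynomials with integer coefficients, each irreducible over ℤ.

(4s - 3)(s + 1)(s - 6)(s**2 - 6s + 78)

Trying the rational-root candidates, s = -1 is a root, giving the factor (s + 1) and quotient 4s**4 - 51s**3 + 492s**2 - 2214s + 1404.
Then s = 6 is a root, giving the factor (s - 6) and quotient 4s**3 - 27s**2 + 330s - 234.
Then s = 3/4 is a root, so (4s - 3) is a factor; dividing leaves s**2 - 6s + 78.
The quadratic s**2 - 6s + 78 has discriminant -276 < 0 and is irreducible over ℤ.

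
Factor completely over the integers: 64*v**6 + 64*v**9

Factor out 64*v**6 first: what remains is v**3 + 1.
Recognize a sum of cubes with the parts v and 1.

64*v**6*(v + 1)*(v**2 − v + 1)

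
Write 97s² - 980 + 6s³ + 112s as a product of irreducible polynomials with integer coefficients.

Trying the rational-root candidates, s = -14/3 is a root, so (3s + 14) divides it; the quotient is 2s² + 23s - 70.
The remaining quadratic factors as (2s - 5)(s + 14).

(2s - 5)(3s + 14)(s + 14)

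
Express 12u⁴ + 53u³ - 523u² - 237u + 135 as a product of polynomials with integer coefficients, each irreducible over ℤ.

(3u - 1)(4u + 3)(u + 9)(u - 5)

Testing divisors of the constant over divisors of the leading coefficient, u = 5 is a root, so (u - 5) is a factor; dividing leaves 12u³ + 113u² + 42u - 27.
Then u = -9 is a root, so (u + 9) divides it; the quotient is 12u² + 5u - 3.
The remaining quadratic factors as (4u + 3)(3u - 1).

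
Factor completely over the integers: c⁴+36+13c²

(c²+4)(c²+9)

Substitute u = c² to get a quadratic in u, then factor.
c²+4 is irreducible over ℤ (sum of squares).
c²+9 is irreducible over ℤ (sum of squares).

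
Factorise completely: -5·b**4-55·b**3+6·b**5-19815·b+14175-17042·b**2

By the rational root theorem, b = 1/2 is a root, giving the factor (2·b-1) and quotient 3·b**4-b**3-28·b**2-8535·b-14175.
Then b = -5/3 is a root, so (3·b+5) is a factor; dividing leaves b**3-2·b**2-6·b-2835.
Then b = 15 is a root, so (b-15) divides it; the quotient is b**2+13·b+189.
The quadratic b**2+13·b+189 has discriminant -587 < 0 and is irreducible over ℤ.

(2·b-1)·(3·b+5)·(b-15)·(b**2+13·b+189)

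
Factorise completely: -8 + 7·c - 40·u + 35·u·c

(5·u + 1)·(7·c - 8)

Group as (35·u·c - 40·u) + (7·c - 8) = 5·u·(7·c - 8) + (7·c - 8).
Both groups share the factor (7·c - 8).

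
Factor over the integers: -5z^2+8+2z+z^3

Testing divisors of the constant over divisors of the leading coefficient, z = -1 is a root, so (z+1) is a factor; dividing leaves z^2-6z+8.
The remaining quadratic factors as (z-4)(z-2).

(z+1)(z-2)(z-4)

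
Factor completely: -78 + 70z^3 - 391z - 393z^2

Testing divisors of the constant over divisors of the leading coefficient, z = -3/5 is a root, so (5z + 3) divides it; the quotient is 14z^2 - 87z - 26.
The remaining quadratic factors as (2z - 13)(7z + 2).

(2z - 13)(5z + 3)(7z + 2)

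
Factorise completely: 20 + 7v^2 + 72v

Need a pair with product 7·20 = 140 and sum 72: that's 2 and 70.
Split the middle term: 7v^2 + 2v + 70v + 20 = v(7v + 2) + 10(7v + 2).

(7v + 2)(v + 10)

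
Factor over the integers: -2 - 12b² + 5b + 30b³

Group as (30b³ + 5b) + (-12b² - 2) = 5b(6b² + 1) - 2(6b² + 1).
Both groups share the factor (6b² + 1).

(5b - 2)(6b² + 1)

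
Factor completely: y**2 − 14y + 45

Two integers with product 45 and sum −14 are −5 and −9.

(y − 5)(y − 9)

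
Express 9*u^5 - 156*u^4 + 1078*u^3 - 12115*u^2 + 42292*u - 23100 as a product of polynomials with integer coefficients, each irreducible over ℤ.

(3*u - 11)*(3*u - 2)*(u - 14)*(u^2 + u + 75)

Among the possible rational roots, u = 14 is a root, so (u - 14) is a factor; dividing leaves 9*u^4 - 30*u^3 + 658*u^2 - 2903*u + 1650.
Then u = 11/3 is a root, so (3*u - 11) is a factor; dividing leaves 3*u^3 + u^2 + 223*u - 150.
Continuing, u = 2/3 is a root, so (3*u - 2) divides it; the quotient is u^2 + u + 75.
The quadratic u^2 + u + 75 has discriminant -299 < 0 and is irreducible over ℤ.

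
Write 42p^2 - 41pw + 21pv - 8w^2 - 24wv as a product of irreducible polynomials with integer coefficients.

(6p + w + 3v)(7p - 8w)

Group: 6p(7p - 8w) + (w + 3v)(7p - 8w); both groups contain (7p - 8w).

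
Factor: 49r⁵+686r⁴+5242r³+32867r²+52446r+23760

Among the possible rational roots, r = −9 is a root, giving the factor (r+9) and quotient 49r⁴+245r³+3037r²+5534r+2640.
Then r = −8/7 is a root, so (7r+8) divides it; the quotient is 7r³+27r²+403r+330.
Then r = −6/7 is a root, so (7r+6) is a factor; dividing leaves r²+3r+55.
The quadratic r²+3r+55 has discriminant −211 < 0 and is irreducible over ℤ.

(7r+6)(7r+8)(r+9)(r²+3r+55)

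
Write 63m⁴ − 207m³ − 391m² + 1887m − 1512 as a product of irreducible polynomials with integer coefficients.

(3m − 7)(3m − 8)(7m − 9)(m + 3)

By the rational root theorem, m = 8/3 is a root, giving the factor (3m − 8) and quotient 21m³ − 13m² − 165m + 189.
Continuing, m = −3 is a root, giving the factor (m + 3) and quotient 21m² − 76m + 63.
The remaining quadratic factors as (3m − 7)(7m − 9).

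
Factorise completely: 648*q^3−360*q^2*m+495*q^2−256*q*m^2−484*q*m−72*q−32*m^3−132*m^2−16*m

(8*q−8*m−1)*(9*q+2*m)*(9*q+2*m+8)

Group: 9*q*(72*q^2−56*q*m+55*q−16*m^2−66*m−8) + 2*m*(72*q^2−56*q*m+55*q−16*m^2−66*m−8); both groups contain (72*q^2−56*q*m+55*q−16*m^2−66*m−8), so (9*q+2*m) is a factor with cofactor 72*q^2−56*q*m+55*q−16*m^2−66*m−8.
The cofactor groups again: 72*q^2−56*q*m+55*q−16*m^2−66*m−8 = 9*q*(8*q−8*m−1) + (2*m+8)*(8*q−8*m−1); both groups contain (8*q−8*m−1), giving (9*q+2*m+8)*(8*q−8*m−1).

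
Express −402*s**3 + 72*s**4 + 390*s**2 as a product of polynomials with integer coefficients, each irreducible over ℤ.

Pull out the common factor 6*s**2, then factor the remaining trinomial.

6*s**2*(3*s − 13)*(4*s − 5)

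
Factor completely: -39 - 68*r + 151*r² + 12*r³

Trying the rational-root candidates, r = -13 is a root, so (r + 13) divides it; the quotient is 12*r² - 5*r - 3.
The remaining quadratic factors as (3*r + 1)(4*r - 3).

(3*r + 1)*(4*r - 3)*(r + 13)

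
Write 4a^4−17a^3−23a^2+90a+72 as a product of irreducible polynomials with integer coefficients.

Among the possible rational roots, a = 3 is a root, so (a−3) is a factor; dividing leaves 4a^3−5a^2−38a−24.
Then a = 4 is a root, so (a−4) divides it; the quotient is 4a^2+11a+6.
The remaining quadratic factors as (a+2)(4a+3).

(4a+3)(a+2)(a−3)(a−4)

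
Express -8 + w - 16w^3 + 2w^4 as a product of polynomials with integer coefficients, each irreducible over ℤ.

(w - 8)(2w^3 + 1)

Group as (2w^4 + w) + (-16w^3 - 8) = w(2w^3 + 1) - 8(2w^3 + 1).
Both groups share the factor (2w^3 + 1).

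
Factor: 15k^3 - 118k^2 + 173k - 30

Testing divisors of the constant over divisors of the leading coefficient, k = 5/3 is a root, so (3k - 5) is a factor; dividing leaves 5k^2 - 31k + 6.
The remaining quadratic factors as (5k - 1)(k - 6).

(3k - 5)(5k - 1)(k - 6)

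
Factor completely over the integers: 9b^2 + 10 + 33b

(3b + 1)(3b + 10)

Need a pair with product 9·10 = 90 and sum 33: that's 3 and 30.
Split the middle term: 9b^2 + 3b + 30b + 10 = 3b(3b + 1) + 10(3b + 1).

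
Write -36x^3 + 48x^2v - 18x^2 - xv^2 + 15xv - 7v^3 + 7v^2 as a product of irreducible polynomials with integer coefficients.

-(6x - 7v)(2x - v + 1)(3x + v)

Group: 2x(-18x^2 + 15xv + 7v^2) + (-v + 1)(-18x^2 + 15xv + 7v^2); both groups contain (-18x^2 + 15xv + 7v^2), so (2x - v + 1) is a factor with cofactor -18x^2 + 15xv + 7v^2.
The cofactor groups again: -18x^2 + 15xv + 7v^2 = -3x(6x - 7v) - v(6x - 7v); both groups contain (6x - 7v), giving -(3x + v)(6x - 7v).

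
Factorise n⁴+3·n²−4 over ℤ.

(n+1)·(n−1)·(n²+4)

Substitute u = n² to get a quadratic in u, then factor.
n²+4 is irreducible over ℤ (sum of squares).
n²−1 is a difference of squares.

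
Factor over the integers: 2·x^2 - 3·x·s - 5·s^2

(2·x - 5·s)·(x + s)

Group: 2·x·(x + s) - 5·s·(x + s); both groups contain (x + s).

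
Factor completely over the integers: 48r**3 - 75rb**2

Every term has a factor of 3r. Then 16r**2 - 25b**2 = (4r)² − (5b)².

3r(4r - 5b)(4r + 5b)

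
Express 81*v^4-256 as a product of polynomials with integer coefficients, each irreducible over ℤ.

(3*v+4)*(3*v-4)*(9*v^2+16)

(3*v)⁴ − (4)⁴ = ((3*v)² − (4)²)((3*v)² + (4)²); the first factor splits again, the second (9*v^2+16) is irreducible.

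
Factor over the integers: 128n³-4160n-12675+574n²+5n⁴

(5n+13)(n+13)(n+15)(n-5)

Trying the rational-root candidates, n = 5 is a root, so (n-5) is a factor; dividing leaves 5n³+153n²+1339n+2535.
Then n = -13/5 is a root, so (5n+13) divides it; the quotient is n²+28n+195.
The remaining quadratic factors as (n+15)(n+13).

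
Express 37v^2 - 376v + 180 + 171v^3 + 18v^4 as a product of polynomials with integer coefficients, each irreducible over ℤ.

(3v - 2)(6v - 5)(v + 2)(v + 9)

Trying the rational-root candidates, v = -2 is a root, so (v + 2) is a factor; dividing leaves 18v^3 + 135v^2 - 233v + 90.
Then v = -9 is a root, so (v + 9) divides it; the quotient is 18v^2 - 27v + 10.
The remaining quadratic factors as (3v - 2)(6v - 5).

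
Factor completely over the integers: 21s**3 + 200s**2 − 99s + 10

(3s − 1)(7s − 1)(s + 10)

Trying the rational-root candidates, s = 1/7 is a root, so (7s − 1) divides it; the quotient is 3s**2 + 29s − 10.
The remaining quadratic factors as (3s − 1)(s + 10).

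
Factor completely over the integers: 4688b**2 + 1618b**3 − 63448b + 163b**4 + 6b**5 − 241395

Testing divisors of the constant over divisors of the leading coefficient, b = 11/2 is a root, giving the factor (2b − 11) and quotient 3b**4 + 98b**3 + 1348b**2 + 9758b + 21945.
Continuing, b = −15 is a root, so (b + 15) divides it; the quotient is 3b**3 + 53b**2 + 553b + 1463.
Continuing, b = −11/3 is a root, so (3b + 11) divides it; the quotient is b**2 + 14b + 133.
The quadratic b**2 + 14b + 133 has discriminant −336 < 0 and is irreducible over ℤ.

(2b − 11)(3b + 11)(b + 15)(b**2 + 14b + 133)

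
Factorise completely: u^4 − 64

(u^2 + 8)(u^2 − 8)

Substitute w = u^2 to get a quadratic in w, then factor.
u^2 − 8 is irreducible over ℤ (8 is not a perfect square).
u^2 + 8 is irreducible over ℤ (always positive, so no real roots).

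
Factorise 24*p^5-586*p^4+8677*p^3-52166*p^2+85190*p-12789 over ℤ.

(4*p-9)*(6*p-1)*(p-7)*(p^2-15*p+203)

Among the possible rational roots, p = 7 is a root, giving the factor (p-7) and quotient 24*p^4-418*p^3+5751*p^2-11909*p+1827.
Then p = 9/4 is a root, so (4*p-9) is a factor; dividing leaves 6*p^3-91*p^2+1233*p-203.
Then p = 1/6 is a root, giving the factor (6*p-1) and quotient p^2-15*p+203.
The quadratic p^2-15*p+203 has discriminant -587 < 0 and is irreducible over ℤ.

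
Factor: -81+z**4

(z+3)·(z-3)·(z**2+9)

Difference of squares twice: with A = z and B = 3, A⁴ − B⁴ = (A² − B²)(A² + B²), and A² − B² factors again.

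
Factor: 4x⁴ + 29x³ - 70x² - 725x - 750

Testing divisors of the constant over divisors of the leading coefficient, x = 5 is a root, so (x - 5) is a factor; dividing leaves 4x³ + 49x² + 175x + 150.
Next, x = -6 is a root, giving the factor (x + 6) and quotient 4x² + 25x + 25.
The remaining quadratic factors as (x + 5)(4x + 5).

(4x + 5)(x + 5)(x + 6)(x - 5)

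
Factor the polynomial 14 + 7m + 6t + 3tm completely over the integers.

(3t + 7)(m + 2)

Group as (3tm + 6t) + (7m + 14) = 3t(m + 2) + 7(m + 2).
Both groups share the factor (m + 2).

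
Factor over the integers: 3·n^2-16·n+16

(3·n-4)·(n-4)

Need a pair with product 3·16 = 48 and sum -16: that's -12 and -4.
Split the middle term: 3·n^2-12·n - 4·n+16 = 3·n·(n-4) - 4·(n-4).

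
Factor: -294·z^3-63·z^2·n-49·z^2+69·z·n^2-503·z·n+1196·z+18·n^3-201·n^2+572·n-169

-(6·z-3·n+13)·(7·z+2·n-13)·(7·z+3·n-1)

Group: 7·z·(-42·z^2+3·z·n-85·z+9·n^2-42·n+13) + (2·n-13)·(-42·z^2+3·z·n-85·z+9·n^2-42·n+13); both groups contain (-42·z^2+3·z·n-85·z+9·n^2-42·n+13), so (7·z+2·n-13) is a factor with cofactor -42·z^2+3·z·n-85·z+9·n^2-42·n+13.
The cofactor groups again: -42·z^2+3·z·n-85·z+9·n^2-42·n+13 = -6·z·(7·z+3·n-1) + (3·n-13)·(7·z+3·n-1); both groups contain (7·z+3·n-1), giving -(6·z-3·n+13)·(7·z+3·n-1).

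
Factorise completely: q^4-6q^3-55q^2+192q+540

Testing divisors of the constant over divisors of the leading coefficient, q = 5 is a root, so (q-5) is a factor; dividing leaves q^3-q^2-60q-108.
Then q = -6 is a root, so (q+6) is a factor; dividing leaves q^2-7q-18.
The remaining quadratic factors as (q-9)(q+2).

(q+2)(q+6)(q-5)(q-9)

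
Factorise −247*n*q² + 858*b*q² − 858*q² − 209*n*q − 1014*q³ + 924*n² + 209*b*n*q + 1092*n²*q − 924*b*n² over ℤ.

Group: 7*n*(−132*b*n + 143*b*q + 156*n*q + 132*n − 169*q² − 143*q) + 6*q*(−132*b*n + 143*b*q + 156*n*q + 132*n − 169*q² − 143*q); both groups contain (−132*b*n + 143*b*q + 156*n*q + 132*n − 169*q² − 143*q), so (7*n + 6*q) is a factor with cofactor −132*b*n + 143*b*q + 156*n*q + 132*n − 169*q² − 143*q.
The cofactor groups again: −132*b*n + 143*b*q + 156*n*q + 132*n − 169*q² − 143*q = −11*b*(12*n − 13*q) + (13*q + 11)*(12*n − 13*q); both groups contain (12*n − 13*q), giving −(11*b − 13*q − 11)*(12*n − 13*q).

−(11*b − 13*q − 11)*(12*n − 13*q)*(7*n + 6*q)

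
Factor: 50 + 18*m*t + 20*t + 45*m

Group as (18*m*t + 45*m) + (20*t + 50) = 9*m*(2*t + 5) + 10*(2*t + 5).
Both groups share the factor (2*t + 5).

(2*t + 5)*(9*m + 10)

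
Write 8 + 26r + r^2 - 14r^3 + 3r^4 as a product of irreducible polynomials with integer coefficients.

By the rational root theorem, r = -1 is a root, so (r + 1) is a factor; dividing leaves 3r^3 - 17r^2 + 18r + 8.
Then r = 4 is a root, giving the factor (r - 4) and quotient 3r^2 - 5r - 2.
The remaining quadratic factors as (3r + 1)(r - 2).

(3r + 1)(r + 1)(r - 2)(r - 4)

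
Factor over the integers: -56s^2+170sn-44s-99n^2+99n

-(14s-11n+11)(4s-9n)

Group: -14s(4s-9n) + (11n-11)(4s-9n); both groups contain (4s-9n).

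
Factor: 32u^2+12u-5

Need a pair with product 32·(-5) = -160 and sum 12: that's 20 and -8.
Split the middle term: 32u^2+20u - 8u-5 = 4u(8u+5) - (8u+5).

(4u-1)(8u+5)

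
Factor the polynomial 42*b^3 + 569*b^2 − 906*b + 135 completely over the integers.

(6*b − 1)*(7*b − 9)*(b + 15)

Among the possible rational roots, b = −15 is a root, giving the factor (b + 15) and quotient 42*b^2 − 61*b + 9.
The remaining quadratic factors as (7*b − 9)(6*b − 1).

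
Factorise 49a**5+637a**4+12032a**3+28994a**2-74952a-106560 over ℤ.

(7a+8)(7a-15)(a+4)(a**2+10a+222)

Among the possible rational roots, a = 15/7 is a root, giving the factor (7a-15) and quotient 7a**4+106a**3+1946a**2+8312a+7104.
Continuing, a = -8/7 is a root, so (7a+8) is a factor; dividing leaves a**3+14a**2+262a+888.
Continuing, a = -4 is a root, so (a+4) is a factor; dividing leaves a**2+10a+222.
The quadratic a**2+10a+222 has discriminant -788 < 0 and is irreducible over ℤ.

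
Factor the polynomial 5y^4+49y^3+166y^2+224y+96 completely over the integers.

Testing divisors of the constant over divisors of the leading coefficient, y = -3 is a root, so (y+3) divides it; the quotient is 5y^3+34y^2+64y+32.
Then y = -2 is a root, giving the factor (y+2) and quotient 5y^2+24y+16.
The remaining quadratic factors as (5y+4)(y+4).

(5y+4)(y+2)(y+3)(y+4)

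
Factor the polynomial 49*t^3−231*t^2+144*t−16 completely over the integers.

(7*t−1)*(7*t−4)*(t−4)

Among the possible rational roots, t = 4 is a root, so (t−4) is a factor; dividing leaves 49*t^2−35*t+4.
The remaining quadratic factors as (7*t−4)(7*t−1).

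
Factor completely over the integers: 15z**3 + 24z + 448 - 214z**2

(3z + 4)(5z - 8)(z - 14)

Trying the rational-root candidates, z = 8/5 is a root, so (5z - 8) is a factor; dividing leaves 3z**2 - 38z - 56.
The remaining quadratic factors as (z - 14)(3z + 4).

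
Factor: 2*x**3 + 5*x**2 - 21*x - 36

(2*x + 3)*(x + 4)*(x - 3)

Trying the rational-root candidates, x = 3 is a root, so (x - 3) divides it; the quotient is 2*x**2 + 11*x + 12.
The remaining quadratic factors as (2*x + 3)(x + 4).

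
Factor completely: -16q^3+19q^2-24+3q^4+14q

Testing divisors of the constant over divisors of the leading coefficient, q = 2 is a root, so (q-2) divides it; the quotient is 3q^3-10q^2-q+12.
Continuing, q = -1 is a root, giving the factor (q+1) and quotient 3q^2-13q+12.
The remaining quadratic factors as (q-3)(3q-4).

(3q-4)(q+1)(q-2)(q-3)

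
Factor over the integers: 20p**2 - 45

5(2p + 3)(2p - 3)

Every term has a factor of 5. Then 4p**2 - 9 = (2p)² − (3)².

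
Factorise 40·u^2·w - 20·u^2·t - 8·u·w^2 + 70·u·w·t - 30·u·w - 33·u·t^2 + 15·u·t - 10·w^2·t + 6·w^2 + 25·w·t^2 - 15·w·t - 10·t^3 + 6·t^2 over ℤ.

Group: 4·u·(10·u·w - 5·u·t - 2·w^2 + 5·w·t - 2·t^2) + (5·t - 3)·(10·u·w - 5·u·t - 2·w^2 + 5·w·t - 2·t^2); both groups contain (10·u·w - 5·u·t - 2·w^2 + 5·w·t - 2·t^2), so (4·u + 5·t - 3) is a factor with cofactor 10·u·w - 5·u·t - 2·w^2 + 5·w·t - 2·t^2.
The cofactor groups again: 10·u·w - 5·u·t - 2·w^2 + 5·w·t - 2·t^2 = 2·w·(5·u - w + 2·t) - t·(5·u - w + 2·t); both groups contain (5·u - w + 2·t), giving (2·w - t)·(5·u - w + 2·t).

(2·w - t)·(5·u - w + 2·t)·(4·u + 5·t - 3)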